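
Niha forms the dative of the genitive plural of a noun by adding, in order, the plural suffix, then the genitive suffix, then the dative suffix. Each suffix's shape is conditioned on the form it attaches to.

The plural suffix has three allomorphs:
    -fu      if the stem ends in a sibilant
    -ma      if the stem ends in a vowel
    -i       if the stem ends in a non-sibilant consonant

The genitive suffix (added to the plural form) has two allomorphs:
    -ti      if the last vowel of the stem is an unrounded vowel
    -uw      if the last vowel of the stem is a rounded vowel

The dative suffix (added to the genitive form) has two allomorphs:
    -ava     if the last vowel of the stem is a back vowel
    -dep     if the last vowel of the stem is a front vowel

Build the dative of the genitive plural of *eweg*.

ewegitidep

Since the final sound of *eweg* is /g/ (a non-sibilant consonant), it takes -i, giving *ewegi*.
Since the last vowel of the plural form *ewegi* is /i/ (an unrounded vowel), it takes -ti, giving *ewegiti*.
The last vowel of the genitive form *ewegiti* is /i/, which is a front vowel, so the dative suffix is -dep, giving *ewegitidep*.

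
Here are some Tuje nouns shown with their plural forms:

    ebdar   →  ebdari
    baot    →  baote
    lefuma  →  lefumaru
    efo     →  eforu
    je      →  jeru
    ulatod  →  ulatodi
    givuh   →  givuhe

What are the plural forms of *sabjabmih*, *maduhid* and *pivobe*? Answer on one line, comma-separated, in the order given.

sabjabmihe, maduhidi, pivoberu

The pattern is voicing of the final sound: -e when the stem ends in a voiceless consonant (*baot*, *givuh*); -i when the stem ends in a voiced consonant (*ebdar*, *ulatod*); -ru when the stem ends in a vowel (*lefuma*, *efo*, *je*).
*sabjabmih* — final sound /h/ (a voiceless consonant) → -e → *sabjabmihe*.
The final sound of *maduhid* is /d/, which is a voiced consonant, so the suffix is -i, giving *maduhidi*.
The final sound of *pivobe* is /e/, which is a vowel, so the suffix is -ru, giving *pivoberu*.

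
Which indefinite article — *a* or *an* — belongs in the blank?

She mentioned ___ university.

The indefinite article is chosen by the initial *sound* of the following word, not its spelling.
*university* begins with the sound /juː/ (u pronounced /juː/) — a consonant sound.
So the article is *a*: She mentioned a university.

a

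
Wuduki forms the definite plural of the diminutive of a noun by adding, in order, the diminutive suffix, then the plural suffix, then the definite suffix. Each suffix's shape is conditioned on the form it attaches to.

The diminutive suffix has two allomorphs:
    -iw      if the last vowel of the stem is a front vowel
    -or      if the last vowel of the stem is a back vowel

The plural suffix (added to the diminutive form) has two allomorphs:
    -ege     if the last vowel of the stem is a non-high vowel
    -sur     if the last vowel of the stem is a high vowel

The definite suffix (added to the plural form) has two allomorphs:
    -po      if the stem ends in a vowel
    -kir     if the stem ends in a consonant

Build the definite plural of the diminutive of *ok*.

okoregepo

Since the last vowel of *ok* is /o/ (a back vowel), it takes -or, giving *okor*.
The diminutive form *okor* — last vowel /o/ (a non-high vowel) → -ege → *okorege*.
The plural form *okorege*: final sound = /e/, a vowel → -po → *okoregepo*.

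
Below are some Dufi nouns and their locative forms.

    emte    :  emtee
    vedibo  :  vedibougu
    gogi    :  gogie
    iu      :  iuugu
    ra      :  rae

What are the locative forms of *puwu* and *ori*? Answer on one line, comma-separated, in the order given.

The pattern is rounding harmony: -ugu when the last vowel of the stem is a rounded vowel (*vedibo*, *iu*); -e when the last vowel of the stem is an unrounded vowel (*emte*, *gogi*, *ra*).
*puwu* — last vowel /u/ (a rounded vowel) → -ugu → *puwuugu*.
*ori* — last vowel /i/ (an unrounded vowel) → -e → *orie*.

puwuugu, orie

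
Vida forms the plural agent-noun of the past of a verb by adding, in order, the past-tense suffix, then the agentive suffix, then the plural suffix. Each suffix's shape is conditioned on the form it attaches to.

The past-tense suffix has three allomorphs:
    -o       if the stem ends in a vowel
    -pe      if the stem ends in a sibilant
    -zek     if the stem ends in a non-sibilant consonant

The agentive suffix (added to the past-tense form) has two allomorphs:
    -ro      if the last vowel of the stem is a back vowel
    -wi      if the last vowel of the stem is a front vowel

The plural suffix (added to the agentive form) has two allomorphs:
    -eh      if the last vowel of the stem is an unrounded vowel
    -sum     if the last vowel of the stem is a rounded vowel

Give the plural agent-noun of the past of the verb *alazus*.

The final sound of *alazus* is /s/, which is a sibilant, so the past-tense suffix is -pe, giving *alazuspe*.
The past-tense form *alazuspe* — last vowel /e/ (a front vowel) → -wi → *alazuspewi*.
The agentive form *alazuspewi* — last vowel /i/ (an unrounded vowel) → -eh → *alazuspewieh*.

alazuspewieh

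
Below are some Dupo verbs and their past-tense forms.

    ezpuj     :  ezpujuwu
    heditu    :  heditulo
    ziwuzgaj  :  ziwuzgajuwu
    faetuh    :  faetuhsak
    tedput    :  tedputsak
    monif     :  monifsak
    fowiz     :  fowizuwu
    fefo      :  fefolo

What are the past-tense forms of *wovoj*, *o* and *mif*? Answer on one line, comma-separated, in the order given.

wovojuwu, olo, mifsak

The pattern is voicing of the final sound: -sak when the stem ends in a voiceless consonant (*faetuh*, *tedput*, *monif*); -uwu when the stem ends in a voiced consonant (*ezpuj*, *ziwuzgaj*, *fowiz*); -lo when the stem ends in a vowel (*heditu*, *fefo*).
Since the final sound of *wovoj* is /j/ (a voiced consonant), it takes -uwu, giving *wovojuwu*.
*o*: final sound = /o/, a vowel → -lo → *olo*.
*mif* — final sound /f/ (a voiceless consonant) → -sak → *mifsak*.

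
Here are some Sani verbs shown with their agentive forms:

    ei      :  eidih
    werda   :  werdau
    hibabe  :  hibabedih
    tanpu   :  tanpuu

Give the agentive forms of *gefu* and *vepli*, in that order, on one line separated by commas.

gefuu, veplidih

The pattern is front/back vowel harmony: -dih when the last vowel of the stem is a front vowel (*ei*, *hibabe*); -u when the last vowel of the stem is a back vowel (*werda*, *tanpu*).
*gefu* — last vowel /u/ (a back vowel) → -u → *gefuu*.
*vepli* — last vowel /i/ (a front vowel) → -dih → *veplidih*.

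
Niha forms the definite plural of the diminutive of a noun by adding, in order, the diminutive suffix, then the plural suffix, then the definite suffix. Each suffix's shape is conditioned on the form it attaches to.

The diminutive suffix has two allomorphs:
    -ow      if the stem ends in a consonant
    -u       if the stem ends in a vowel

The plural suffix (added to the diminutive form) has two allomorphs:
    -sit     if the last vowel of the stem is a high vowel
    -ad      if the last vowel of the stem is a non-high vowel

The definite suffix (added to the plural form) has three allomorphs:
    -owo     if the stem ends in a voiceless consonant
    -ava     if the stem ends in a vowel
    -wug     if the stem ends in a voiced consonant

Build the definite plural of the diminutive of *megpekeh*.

Since the final sound of *megpekeh* is /h/ (a consonant), it takes -ow, giving *megpekehow*.
Since the last vowel of the diminutive form *megpekehow* is /o/ (a non-high vowel), it takes -ad, giving *megpekehowad*.
The plural form *megpekehowad*: final sound = /d/, a voiced consonant → -wug → *megpekehowadwug*.

megpekehowadwug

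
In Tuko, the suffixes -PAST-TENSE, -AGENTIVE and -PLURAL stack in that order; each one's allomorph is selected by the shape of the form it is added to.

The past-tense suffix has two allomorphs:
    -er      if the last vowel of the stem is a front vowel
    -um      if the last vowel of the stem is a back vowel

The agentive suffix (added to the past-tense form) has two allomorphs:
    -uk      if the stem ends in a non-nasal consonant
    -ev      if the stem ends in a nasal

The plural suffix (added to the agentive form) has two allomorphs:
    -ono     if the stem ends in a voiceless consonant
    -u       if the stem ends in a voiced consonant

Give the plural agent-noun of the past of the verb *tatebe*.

tatebeerukono

*tatebe*: last vowel = /e/, a front vowel → -er → *tatebeer*.
The past-tense form *tatebeer* — final consonant /r/ (non-nasal) → -uk → *tatebeeruk*.
The agentive form *tatebeeruk* — final consonant /k/ (voiceless) → -ono → *tatebeerukono*.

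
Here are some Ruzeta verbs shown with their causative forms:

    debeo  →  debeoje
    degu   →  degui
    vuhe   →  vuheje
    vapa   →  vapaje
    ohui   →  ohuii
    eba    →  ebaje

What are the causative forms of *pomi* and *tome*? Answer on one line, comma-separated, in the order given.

The pattern is height harmony: -i when the last vowel of the stem is a high vowel (*degu*, *ohui*); -je when the last vowel of the stem is a non-high vowel (*debeo*, *vuhe*, *vapa*, *eba*).
*pomi* — last vowel /i/ (a high vowel) → -i → *pomii*.
The last vowel of *tome* is /e/, which is a non-high vowel, so the suffix is -je, giving *tomeje*.

pomii, tomeje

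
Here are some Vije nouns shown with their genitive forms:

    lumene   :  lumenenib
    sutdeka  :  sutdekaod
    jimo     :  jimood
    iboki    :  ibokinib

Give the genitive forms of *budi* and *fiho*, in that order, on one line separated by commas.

The alternation tracks the last vowel of the stem — -nib when the last vowel of the stem is a front vowel (*lumene*, *iboki*); -od when the last vowel of the stem is a back vowel (*sutdeka*, *jimo*).
The last vowel of *budi* is /i/, which is a front vowel, so the suffix is -nib, giving *budinib*.
The last vowel of *fiho* is /o/, which is a back vowel, so the suffix is -od, giving *fihood*.

budinib, fihood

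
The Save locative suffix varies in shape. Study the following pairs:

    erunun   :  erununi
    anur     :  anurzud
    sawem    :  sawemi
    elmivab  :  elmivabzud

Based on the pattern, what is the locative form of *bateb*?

batebzud

Looking at the final consonant of each stem: -i when the stem ends in a nasal (*erunun*, *sawem*); -zud when the stem ends in a non-nasal consonant (*anur*, *elmivab*).
*bateb*: final consonant = /b/, non-nasal → -zud → *batebzud*.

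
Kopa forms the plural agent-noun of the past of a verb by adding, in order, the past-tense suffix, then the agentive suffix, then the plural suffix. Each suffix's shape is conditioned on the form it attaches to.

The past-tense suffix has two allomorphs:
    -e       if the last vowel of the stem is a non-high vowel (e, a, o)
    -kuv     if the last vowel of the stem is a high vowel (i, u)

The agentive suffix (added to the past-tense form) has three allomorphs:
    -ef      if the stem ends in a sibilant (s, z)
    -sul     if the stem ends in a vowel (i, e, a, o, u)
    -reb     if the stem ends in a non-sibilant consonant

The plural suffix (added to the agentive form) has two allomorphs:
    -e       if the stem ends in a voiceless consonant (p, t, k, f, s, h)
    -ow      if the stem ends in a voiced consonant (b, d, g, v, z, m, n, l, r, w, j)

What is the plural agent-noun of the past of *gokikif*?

The last vowel of *gokikif* is /i/, which is a high vowel, so the past-tense suffix is -kuv, giving *gokikifkuv*.
The past-tense form *gokikifkuv*: final sound = /v/, a non-sibilant consonant → -reb → *gokikifkuvreb*.
The agentive form *gokikifkuvreb* — final consonant /b/ (voiced) → -ow → *gokikifkuvrebow*.

gokikifkuvrebow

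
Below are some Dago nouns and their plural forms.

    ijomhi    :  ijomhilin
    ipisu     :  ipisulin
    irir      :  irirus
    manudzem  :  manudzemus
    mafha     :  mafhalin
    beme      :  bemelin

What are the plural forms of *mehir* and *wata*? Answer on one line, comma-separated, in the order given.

The suffix is conditioned by the final sound: -us when the stem ends in a consonant (*irir*, *manudzem*); -lin when the stem ends in a vowel (*ijomhi*, *ipisu*, *mafha*, *beme*).
*mehir*: final sound = /r/, a consonant → -us → *mehirus*.
*wata*: final sound = /a/, a vowel → -lin → *watalin*.

mehirus, watalin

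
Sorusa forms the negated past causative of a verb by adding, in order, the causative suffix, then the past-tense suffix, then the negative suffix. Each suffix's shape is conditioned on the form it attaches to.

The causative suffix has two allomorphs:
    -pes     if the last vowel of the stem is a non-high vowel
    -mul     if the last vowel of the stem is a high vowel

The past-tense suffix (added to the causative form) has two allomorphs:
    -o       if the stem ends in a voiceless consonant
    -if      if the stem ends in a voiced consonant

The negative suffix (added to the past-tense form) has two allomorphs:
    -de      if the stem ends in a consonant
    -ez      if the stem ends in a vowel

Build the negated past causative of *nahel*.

nahelpesoez

The last vowel of *nahel* is /e/, which is a non-high vowel, so the causative suffix is -pes, giving *nahelpes*.
The causative form *nahelpes* — final consonant /s/ (voiceless) → -o → *nahelpeso*.
The past-tense form *nahelpeso* — final sound /o/ (a vowel) → -ez → *nahelpesoez*.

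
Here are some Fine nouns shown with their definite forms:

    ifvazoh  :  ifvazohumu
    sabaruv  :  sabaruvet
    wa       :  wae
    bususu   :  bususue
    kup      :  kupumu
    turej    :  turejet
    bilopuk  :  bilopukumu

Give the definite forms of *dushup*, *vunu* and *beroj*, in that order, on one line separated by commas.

dushupumu, vunue, berojet

Looking at the final sound of each stem: -umu when the stem ends in a voiceless consonant (*ifvazoh*, *kup*, *bilopuk*); -et when the stem ends in a voiced consonant (*sabaruv*, *turej*); -e when the stem ends in a vowel (*wa*, *bususu*).
*dushup* — final sound /p/ (a voiceless consonant) → -umu → *dushupumu*.
The final sound of *vunu* is /u/, which is a vowel, so the suffix is -e, giving *vunue*.
Since the final sound of *beroj* is /j/ (a voiced consonant), it takes -et, giving *berojet*.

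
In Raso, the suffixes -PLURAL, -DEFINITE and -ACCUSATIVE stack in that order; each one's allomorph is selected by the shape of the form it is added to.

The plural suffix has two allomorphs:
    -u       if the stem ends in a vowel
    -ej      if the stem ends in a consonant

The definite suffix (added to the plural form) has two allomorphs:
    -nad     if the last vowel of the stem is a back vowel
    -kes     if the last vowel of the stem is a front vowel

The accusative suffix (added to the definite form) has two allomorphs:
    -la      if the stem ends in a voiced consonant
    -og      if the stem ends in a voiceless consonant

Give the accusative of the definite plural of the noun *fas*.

The final sound of *fas* is /s/, which is a consonant, so the plural suffix is -ej, giving *fasej*.
The last vowel of the plural form *fasej* is /e/, which is a front vowel, so the definite suffix is -kes, giving *fasejkes*.
The final consonant of the definite form *fasejkes* is /s/, which is voiceless, so the accusative suffix is -og, giving *fasejkesog*.

fasejkesog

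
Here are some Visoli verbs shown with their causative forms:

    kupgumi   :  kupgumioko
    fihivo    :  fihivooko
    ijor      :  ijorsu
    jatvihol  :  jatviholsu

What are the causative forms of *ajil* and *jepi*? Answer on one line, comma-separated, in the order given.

ajilsu, jepioko

The pattern is consonant vs. vowel: -su when the stem ends in a consonant (*ijor*, *jatvihol*); -oko when the stem ends in a vowel (*kupgumi*, *fihivo*).
The final sound of *ajil* is /l/, which is a consonant, so the suffix is -su, giving *ajilsu*.
*jepi*: final sound = /i/, a vowel → -oko → *jepioko*.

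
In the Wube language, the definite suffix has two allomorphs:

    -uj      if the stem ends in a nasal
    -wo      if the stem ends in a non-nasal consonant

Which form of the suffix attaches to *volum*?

-uj

*volum* — final consonant /m/ (a nasal) → -uj.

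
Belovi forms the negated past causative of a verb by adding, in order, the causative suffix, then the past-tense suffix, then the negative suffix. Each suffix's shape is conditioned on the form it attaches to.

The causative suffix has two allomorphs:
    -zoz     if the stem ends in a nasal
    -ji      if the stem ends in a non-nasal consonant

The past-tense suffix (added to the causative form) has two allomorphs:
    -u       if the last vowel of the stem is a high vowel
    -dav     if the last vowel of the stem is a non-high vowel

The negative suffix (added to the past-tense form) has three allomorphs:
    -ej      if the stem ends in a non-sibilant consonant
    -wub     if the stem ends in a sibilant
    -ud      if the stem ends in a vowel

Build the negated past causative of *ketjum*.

ketjumzozdavej

Since the final consonant of *ketjum* is /m/ (a nasal), it takes -zoz, giving *ketjumzoz*.
The causative form *ketjumzoz*: last vowel = /o/, a non-high vowel → -dav → *ketjumzozdav*.
The past-tense form *ketjumzozdav*: final sound = /v/, a non-sibilant consonant → -ej → *ketjumzozdavej*.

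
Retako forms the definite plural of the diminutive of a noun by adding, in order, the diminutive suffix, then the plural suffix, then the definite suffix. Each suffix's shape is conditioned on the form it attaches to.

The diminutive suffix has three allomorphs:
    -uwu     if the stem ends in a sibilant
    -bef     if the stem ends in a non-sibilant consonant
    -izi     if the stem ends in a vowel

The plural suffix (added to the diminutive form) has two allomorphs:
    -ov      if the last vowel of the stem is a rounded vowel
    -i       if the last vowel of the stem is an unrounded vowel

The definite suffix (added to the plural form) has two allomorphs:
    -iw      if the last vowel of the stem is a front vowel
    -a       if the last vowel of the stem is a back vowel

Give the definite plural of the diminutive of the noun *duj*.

Since the final sound of *duj* is /j/ (a non-sibilant consonant), it takes -bef, giving *dujbef*.
The last vowel of the diminutive form *dujbef* is /e/, which is an unrounded vowel, so the plural suffix is -i, giving *dujbefi*.
Since the last vowel of the plural form *dujbefi* is /i/ (a front vowel), it takes -iw, giving *dujbefiiw*.

dujbefiiw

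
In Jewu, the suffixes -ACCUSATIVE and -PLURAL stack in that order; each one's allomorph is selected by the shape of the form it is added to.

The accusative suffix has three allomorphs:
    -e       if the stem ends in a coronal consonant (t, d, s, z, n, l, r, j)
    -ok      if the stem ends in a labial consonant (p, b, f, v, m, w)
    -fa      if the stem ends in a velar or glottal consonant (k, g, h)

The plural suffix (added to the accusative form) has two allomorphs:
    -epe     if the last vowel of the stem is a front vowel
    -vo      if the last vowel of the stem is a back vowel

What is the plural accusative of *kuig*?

kuigfavo

*kuig* — final consonant /g/ (velar/glottal) → -fa → *kuigfa*.
The last vowel of the accusative form *kuigfa* is /a/, which is a back vowel, so the plural suffix is -vo, giving *kuigfavo*.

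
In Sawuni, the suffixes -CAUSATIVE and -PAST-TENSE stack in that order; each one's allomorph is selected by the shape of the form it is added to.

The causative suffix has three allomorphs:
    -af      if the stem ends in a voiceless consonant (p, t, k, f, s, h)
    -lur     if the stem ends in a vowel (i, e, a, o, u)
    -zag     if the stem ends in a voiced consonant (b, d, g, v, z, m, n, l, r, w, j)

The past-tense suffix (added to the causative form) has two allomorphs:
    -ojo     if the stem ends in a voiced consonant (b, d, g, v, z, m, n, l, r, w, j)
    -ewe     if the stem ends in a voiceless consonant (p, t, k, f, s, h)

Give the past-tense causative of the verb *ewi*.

ewilurojo

*ewi* — final sound /i/ (a vowel) → -lur → *ewilur*.
Since the final consonant of the causative form *ewilur* is /r/ (voiced), it takes -ojo, giving *ewilurojo*.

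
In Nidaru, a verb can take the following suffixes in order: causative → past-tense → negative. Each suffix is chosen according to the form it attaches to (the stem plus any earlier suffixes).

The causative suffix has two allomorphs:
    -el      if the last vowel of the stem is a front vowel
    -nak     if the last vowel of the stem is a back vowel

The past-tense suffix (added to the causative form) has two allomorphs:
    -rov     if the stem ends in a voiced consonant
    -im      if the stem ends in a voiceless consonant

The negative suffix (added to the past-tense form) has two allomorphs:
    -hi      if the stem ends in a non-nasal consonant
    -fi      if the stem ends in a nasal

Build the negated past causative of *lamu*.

*lamu*: last vowel = /u/, a back vowel → -nak → *lamunak*.
Since the final consonant of the causative form *lamunak* is /k/ (voiceless), it takes -im, giving *lamunakim*.
The final consonant of the past-tense form *lamunakim* is /m/, which is a nasal, so the negative suffix is -fi, giving *lamunakimfi*.

lamunakimfi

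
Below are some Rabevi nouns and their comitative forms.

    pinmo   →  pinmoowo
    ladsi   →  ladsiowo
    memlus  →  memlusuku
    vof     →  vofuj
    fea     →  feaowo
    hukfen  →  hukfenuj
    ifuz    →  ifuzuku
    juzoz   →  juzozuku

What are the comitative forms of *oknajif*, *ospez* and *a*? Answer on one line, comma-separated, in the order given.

oknajifuj, ospezuku, aowo

Looking at the final sound of each stem: -uku when the stem ends in a sibilant (*memlus*, *ifuz*, *juzoz*); -uj when the stem ends in a non-sibilant consonant (*vof*, *hukfen*); -owo when the stem ends in a vowel (*pinmo*, *ladsi*, *fea*).
Since the final sound of *oknajif* is /f/ (a non-sibilant consonant), it takes -uj, giving *oknajifuj*.
*ospez* — final sound /z/ (a sibilant) → -uku → *ospezuku*.
The final sound of *a* is /a/, which is a vowel, so the suffix is -owo, giving *aowo*.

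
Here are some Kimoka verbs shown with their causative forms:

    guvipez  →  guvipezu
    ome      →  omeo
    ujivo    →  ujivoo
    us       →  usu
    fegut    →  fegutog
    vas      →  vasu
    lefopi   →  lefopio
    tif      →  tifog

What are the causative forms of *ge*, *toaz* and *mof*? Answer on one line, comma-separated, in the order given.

The alternation tracks the final sound of the stem — -u when the stem ends in a sibilant (*guvipez*, *us*, *vas*); -og when the stem ends in a non-sibilant consonant (*fegut*, *tif*); -o when the stem ends in a vowel (*ome*, *ujivo*, *lefopi*).
*ge* — final sound /e/ (a vowel) → -o → *geo*.
*toaz*: final sound = /z/, a sibilant → -u → *toazu*.
*mof*: final sound = /f/, a non-sibilant consonant → -og → *mofog*.

geo, toazu, mofog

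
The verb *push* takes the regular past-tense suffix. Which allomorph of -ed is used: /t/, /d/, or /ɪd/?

The stem *push* ends in a voiceless consonant other than /t/.
The -ed suffix is realized as /ɪd/ after /t, d/; as /t/ after other voiceless consonants; and as /d/ after other voiced sounds.
So -ed on *push* is pronounced /t/.

/t/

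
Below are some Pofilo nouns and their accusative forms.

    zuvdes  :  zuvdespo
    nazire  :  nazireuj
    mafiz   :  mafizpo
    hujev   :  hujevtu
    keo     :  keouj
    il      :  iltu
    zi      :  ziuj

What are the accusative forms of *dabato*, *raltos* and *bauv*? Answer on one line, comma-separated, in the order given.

dabatouj, raltospo, bauvtu

The alternation tracks the final sound of the stem — -po when the stem ends in a sibilant (*zuvdes*, *mafiz*); -tu when the stem ends in a non-sibilant consonant (*hujev*, *il*); -uj when the stem ends in a vowel (*nazire*, *keo*, *zi*).
Since the final sound of *dabato* is /o/ (a vowel), it takes -uj, giving *dabatouj*.
*raltos* — final sound /s/ (a sibilant) → -po → *raltospo*.
*bauv* — final sound /v/ (a non-sibilant consonant) → -tu → *bauvtu*.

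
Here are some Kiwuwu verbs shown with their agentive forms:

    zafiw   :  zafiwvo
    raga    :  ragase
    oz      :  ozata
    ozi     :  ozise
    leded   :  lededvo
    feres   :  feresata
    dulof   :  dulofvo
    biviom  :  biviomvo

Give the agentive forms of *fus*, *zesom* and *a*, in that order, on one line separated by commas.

fusata, zesomvo, ase

The suffix is conditioned by the final sound: -ata when the stem ends in a sibilant (*oz*, *feres*); -vo when the stem ends in a non-sibilant consonant (*zafiw*, *leded*, *dulof*, *biviom*); -se when the stem ends in a vowel (*raga*, *ozi*).
*fus*: final sound = /s/, a sibilant → -ata → *fusata*.
Since the final sound of *zesom* is /m/ (a non-sibilant consonant), it takes -vo, giving *zesomvo*.
*a* — final sound /a/ (a vowel) → -se → *ase*.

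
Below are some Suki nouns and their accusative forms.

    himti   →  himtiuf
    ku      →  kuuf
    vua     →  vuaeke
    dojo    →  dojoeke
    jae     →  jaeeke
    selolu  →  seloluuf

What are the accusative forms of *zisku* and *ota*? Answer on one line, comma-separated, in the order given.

ziskuuf, otaeke

Looking at the last vowel of each stem: -uf when the last vowel of the stem is a high vowel (*himti*, *ku*, *selolu*); -eke when the last vowel of the stem is a non-high vowel (*vua*, *dojo*, *jae*).
*zisku* — last vowel /u/ (a high vowel) → -uf → *ziskuuf*.
*ota* — last vowel /a/ (a non-high vowel) → -eke → *otaeke*.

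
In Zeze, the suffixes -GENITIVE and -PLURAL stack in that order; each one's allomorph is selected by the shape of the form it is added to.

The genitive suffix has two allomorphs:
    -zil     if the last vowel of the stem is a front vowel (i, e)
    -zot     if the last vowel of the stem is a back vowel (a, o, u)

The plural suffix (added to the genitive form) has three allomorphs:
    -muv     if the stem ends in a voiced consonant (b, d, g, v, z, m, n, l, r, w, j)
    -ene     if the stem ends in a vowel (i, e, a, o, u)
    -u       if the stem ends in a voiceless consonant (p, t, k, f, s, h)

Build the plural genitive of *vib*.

*vib*: last vowel = /i/, a front vowel → -zil → *vibzil*.
Since the final sound of the genitive form *vibzil* is /l/ (a voiced consonant), it takes -muv, giving *vibzilmuv*.

vibzilmuv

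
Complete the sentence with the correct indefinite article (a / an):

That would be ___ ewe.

The indefinite article is chosen by the initial *sound* of the following word, not its spelling.
*ewe* begins with the sound /juː/ (pronounced /juː/) — a consonant sound.
So the article is *a*: That would be a ewe.

a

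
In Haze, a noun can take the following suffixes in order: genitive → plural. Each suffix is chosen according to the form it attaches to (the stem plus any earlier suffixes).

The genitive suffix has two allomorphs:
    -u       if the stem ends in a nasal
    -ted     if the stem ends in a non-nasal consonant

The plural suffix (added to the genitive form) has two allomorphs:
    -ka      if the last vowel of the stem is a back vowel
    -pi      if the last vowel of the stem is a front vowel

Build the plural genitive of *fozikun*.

*fozikun*: final consonant = /n/, a nasal → -u → *fozikunu*.
The genitive form *fozikunu* — last vowel /u/ (a back vowel) → -ka → *fozikunuka*.

fozikunuka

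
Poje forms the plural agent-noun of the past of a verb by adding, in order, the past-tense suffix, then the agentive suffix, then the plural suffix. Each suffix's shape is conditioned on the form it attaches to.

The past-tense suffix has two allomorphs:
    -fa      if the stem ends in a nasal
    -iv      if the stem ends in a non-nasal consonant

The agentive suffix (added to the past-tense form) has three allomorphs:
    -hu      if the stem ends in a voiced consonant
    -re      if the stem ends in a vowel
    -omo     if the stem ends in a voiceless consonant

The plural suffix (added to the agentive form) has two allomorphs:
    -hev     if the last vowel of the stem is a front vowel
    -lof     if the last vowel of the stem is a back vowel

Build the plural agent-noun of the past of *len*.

lenfarehev

*len* — final consonant /n/ (a nasal) → -fa → *lenfa*.
Since the final sound of the past-tense form *lenfa* is /a/ (a vowel), it takes -re, giving *lenfare*.
The agentive form *lenfare* — last vowel /e/ (a front vowel) → -hev → *lenfarehev*.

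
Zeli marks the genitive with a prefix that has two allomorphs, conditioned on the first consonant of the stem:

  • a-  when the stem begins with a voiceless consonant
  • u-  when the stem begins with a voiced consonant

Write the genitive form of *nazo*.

unazo

The first consonant of *nazo* is /n/, which is voiced, so the prefix is u-, giving *unazo*.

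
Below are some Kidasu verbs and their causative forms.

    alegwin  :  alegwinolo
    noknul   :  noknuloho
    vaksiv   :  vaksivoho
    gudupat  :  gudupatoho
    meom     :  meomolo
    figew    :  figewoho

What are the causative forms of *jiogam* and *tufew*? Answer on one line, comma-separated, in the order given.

The alternation tracks the final consonant of the stem — -olo when the stem ends in a nasal (*alegwin*, *meom*); -oho when the stem ends in a non-nasal consonant (*noknul*, *vaksiv*, *gudupat*, *figew*).
*jiogam* — final consonant /m/ (a nasal) → -olo → *jiogamolo*.
Since the final consonant of *tufew* is /w/ (non-nasal), it takes -oho, giving *tufewoho*.

jiogamolo, tufewoho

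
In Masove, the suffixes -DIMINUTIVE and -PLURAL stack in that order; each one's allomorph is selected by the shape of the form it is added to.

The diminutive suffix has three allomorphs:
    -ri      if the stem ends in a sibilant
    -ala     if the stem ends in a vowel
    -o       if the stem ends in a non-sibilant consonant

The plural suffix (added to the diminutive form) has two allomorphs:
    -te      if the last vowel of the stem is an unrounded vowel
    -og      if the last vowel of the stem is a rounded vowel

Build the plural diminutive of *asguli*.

The final sound of *asguli* is /i/, which is a vowel, so the diminutive suffix is -ala, giving *asguliala*.
The diminutive form *asguliala* — last vowel /a/ (an unrounded vowel) → -te → *asgulialate*.

asgulialate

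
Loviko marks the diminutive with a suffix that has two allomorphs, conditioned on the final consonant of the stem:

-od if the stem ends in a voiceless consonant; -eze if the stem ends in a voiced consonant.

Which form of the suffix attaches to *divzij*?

-eze

*divzij*: final consonant = /j/, voiced → -eze.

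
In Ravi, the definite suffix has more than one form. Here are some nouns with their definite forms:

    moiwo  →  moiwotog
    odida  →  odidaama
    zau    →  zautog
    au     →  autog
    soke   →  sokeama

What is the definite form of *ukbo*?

Looking at the last vowel of each stem: -tog when the last vowel of the stem is a rounded vowel (*moiwo*, *zau*, *au*); -ama when the last vowel of the stem is an unrounded vowel (*odida*, *soke*).
*ukbo*: last vowel = /o/, a rounded vowel → -tog → *ukbotog*.

ukbotog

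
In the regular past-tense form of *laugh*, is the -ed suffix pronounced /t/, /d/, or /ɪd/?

The stem *laugh* ends in a voiceless consonant other than /t/.
The -ed suffix is realized as /ɪd/ after /t, d/; as /t/ after other voiceless consonants; and as /d/ after other voiced sounds.
So -ed on *laugh* is pronounced /t/.

/t/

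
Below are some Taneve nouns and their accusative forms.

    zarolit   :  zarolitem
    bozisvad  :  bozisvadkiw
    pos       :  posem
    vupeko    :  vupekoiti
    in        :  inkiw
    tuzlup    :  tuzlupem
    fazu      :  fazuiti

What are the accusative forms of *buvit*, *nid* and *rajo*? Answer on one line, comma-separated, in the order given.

buvitem, nidkiw, rajoiti

Looking at the final sound of each stem: -em when the stem ends in a voiceless consonant (*zarolit*, *pos*, *tuzlup*); -kiw when the stem ends in a voiced consonant (*bozisvad*, *in*); -iti when the stem ends in a vowel (*vupeko*, *fazu*).
The final sound of *buvit* is /t/, which is a voiceless consonant, so the suffix is -em, giving *buvitem*.
Since the final sound of *nid* is /d/ (a voiced consonant), it takes -kiw, giving *nidkiw*.
*rajo*: final sound = /o/, a vowel → -iti → *rajoiti*.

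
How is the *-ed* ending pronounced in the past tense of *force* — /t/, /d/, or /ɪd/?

/t/

The stem *force* ends in a voiceless consonant other than /t/.
The -ed suffix is realized as /ɪd/ after /t, d/; as /t/ after other voiceless consonants; and as /d/ after other voiced sounds.
So -ed on *force* is pronounced /t/.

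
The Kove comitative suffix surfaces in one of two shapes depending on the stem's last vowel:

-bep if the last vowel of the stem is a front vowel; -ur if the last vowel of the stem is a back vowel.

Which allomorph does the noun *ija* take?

*ija* — last vowel /a/ (a back vowel) → -ur.

-ur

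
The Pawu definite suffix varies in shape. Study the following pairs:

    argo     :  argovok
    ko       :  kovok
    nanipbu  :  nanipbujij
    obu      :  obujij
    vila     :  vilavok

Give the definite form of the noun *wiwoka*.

The suffix is conditioned by the last vowel: -jij when the last vowel of the stem is a high vowel (*nanipbu*, *obu*); -vok when the last vowel of the stem is a non-high vowel (*argo*, *ko*, *vila*).
*wiwoka* — last vowel /a/ (a non-high vowel) → -vok → *wiwokavok*.

wiwokavok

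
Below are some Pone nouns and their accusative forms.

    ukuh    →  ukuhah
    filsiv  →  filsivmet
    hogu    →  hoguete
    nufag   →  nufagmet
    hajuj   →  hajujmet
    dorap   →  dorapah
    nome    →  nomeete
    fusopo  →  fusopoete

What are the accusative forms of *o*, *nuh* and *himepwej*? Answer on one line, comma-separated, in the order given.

Looking at the final sound of each stem: -ah when the stem ends in a voiceless consonant (*ukuh*, *dorap*); -met when the stem ends in a voiced consonant (*filsiv*, *nufag*, *hajuj*); -ete when the stem ends in a vowel (*hogu*, *nome*, *fusopo*).
*o*: final sound = /o/, a vowel → -ete → *oete*.
The final sound of *nuh* is /h/, which is a voiceless consonant, so the suffix is -ah, giving *nuhah*.
*himepwej*: final sound = /j/, a voiced consonant → -met → *himepwejmet*.

oete, nuhah, himepwejmet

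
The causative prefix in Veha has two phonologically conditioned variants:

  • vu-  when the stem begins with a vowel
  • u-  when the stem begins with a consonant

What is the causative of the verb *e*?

vue

*e*: first sound = /e/, a vowel → vu- → *vue*.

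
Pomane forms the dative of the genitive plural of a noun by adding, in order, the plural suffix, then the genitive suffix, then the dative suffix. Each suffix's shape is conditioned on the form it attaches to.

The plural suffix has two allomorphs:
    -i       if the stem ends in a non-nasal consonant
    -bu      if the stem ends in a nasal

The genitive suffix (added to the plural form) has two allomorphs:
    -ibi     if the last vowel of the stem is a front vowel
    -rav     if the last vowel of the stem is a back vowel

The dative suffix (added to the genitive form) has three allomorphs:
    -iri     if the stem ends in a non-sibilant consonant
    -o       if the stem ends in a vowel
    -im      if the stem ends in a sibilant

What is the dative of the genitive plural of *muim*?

Since the final consonant of *muim* is /m/ (a nasal), it takes -bu, giving *muimbu*.
Since the last vowel of the plural form *muimbu* is /u/ (a back vowel), it takes -rav, giving *muimburav*.
Since the final sound of the genitive form *muimburav* is /v/ (a non-sibilant consonant), it takes -iri, giving *muimburaviri*.

muimburaviri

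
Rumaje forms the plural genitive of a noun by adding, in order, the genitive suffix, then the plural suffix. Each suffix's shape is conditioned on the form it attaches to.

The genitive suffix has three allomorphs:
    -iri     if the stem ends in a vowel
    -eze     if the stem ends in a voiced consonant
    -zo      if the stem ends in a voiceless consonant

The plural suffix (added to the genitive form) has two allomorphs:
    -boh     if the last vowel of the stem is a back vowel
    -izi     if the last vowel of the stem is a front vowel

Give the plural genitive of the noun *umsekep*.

*umsekep*: final sound = /p/, a voiceless consonant → -zo → *umsekepzo*.
Since the last vowel of the genitive form *umsekepzo* is /o/ (a back vowel), it takes -boh, giving *umsekepzoboh*.

umsekepzoboh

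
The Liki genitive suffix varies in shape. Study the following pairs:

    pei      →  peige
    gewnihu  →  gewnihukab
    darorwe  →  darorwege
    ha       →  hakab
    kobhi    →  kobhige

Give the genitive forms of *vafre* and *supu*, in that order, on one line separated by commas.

vafrege, supukab

Looking at the last vowel of each stem: -ge when the last vowel of the stem is a front vowel (*pei*, *darorwe*, *kobhi*); -kab when the last vowel of the stem is a back vowel (*gewnihu*, *ha*).
The last vowel of *vafre* is /e/, which is a front vowel, so the suffix is -ge, giving *vafrege*.
*supu*: last vowel = /u/, a back vowel → -kab → *supukab*.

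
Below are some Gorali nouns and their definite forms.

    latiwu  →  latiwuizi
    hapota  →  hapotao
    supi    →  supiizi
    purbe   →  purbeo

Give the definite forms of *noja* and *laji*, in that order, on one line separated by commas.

nojao, lajiizi

The alternation tracks the last vowel of the stem — -izi when the last vowel of the stem is a high vowel (*latiwu*, *supi*); -o when the last vowel of the stem is a non-high vowel (*hapota*, *purbe*).
The last vowel of *noja* is /a/, which is a non-high vowel, so the suffix is -o, giving *nojao*.
Since the last vowel of *laji* is /i/ (a high vowel), it takes -izi, giving *lajiizi*.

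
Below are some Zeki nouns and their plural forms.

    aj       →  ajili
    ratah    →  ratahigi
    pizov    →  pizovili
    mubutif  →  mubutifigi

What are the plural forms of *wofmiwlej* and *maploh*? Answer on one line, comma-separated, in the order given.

The alternation tracks the final consonant of the stem — -igi when the stem ends in a voiceless consonant (*ratah*, *mubutif*); -ili when the stem ends in a voiced consonant (*aj*, *pizov*).
*wofmiwlej*: final consonant = /j/, voiced → -ili → *wofmiwlejili*.
Since the final consonant of *maploh* is /h/ (voiceless), it takes -igi, giving *maplohigi*.

wofmiwlejili, maplohigi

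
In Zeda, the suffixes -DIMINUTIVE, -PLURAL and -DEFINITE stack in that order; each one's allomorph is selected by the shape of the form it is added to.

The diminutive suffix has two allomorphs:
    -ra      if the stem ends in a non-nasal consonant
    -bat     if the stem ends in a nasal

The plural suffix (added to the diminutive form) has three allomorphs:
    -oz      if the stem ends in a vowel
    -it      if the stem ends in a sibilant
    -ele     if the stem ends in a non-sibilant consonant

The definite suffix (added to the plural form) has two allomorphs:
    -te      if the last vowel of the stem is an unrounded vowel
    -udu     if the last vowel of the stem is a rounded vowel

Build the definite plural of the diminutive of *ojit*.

The final consonant of *ojit* is /t/, which is non-nasal, so the diminutive suffix is -ra, giving *ojitra*.
The final sound of the diminutive form *ojitra* is /a/, which is a vowel, so the plural suffix is -oz, giving *ojitraoz*.
The plural form *ojitraoz* — last vowel /o/ (a rounded vowel) → -udu → *ojitraozudu*.

ojitraozudu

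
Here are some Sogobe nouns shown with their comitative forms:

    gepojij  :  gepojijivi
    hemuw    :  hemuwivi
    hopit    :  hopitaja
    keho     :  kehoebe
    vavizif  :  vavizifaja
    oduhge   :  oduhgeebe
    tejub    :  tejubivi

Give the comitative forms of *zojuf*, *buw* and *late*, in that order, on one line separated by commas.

zojufaja, buwivi, lateebe

The suffix is conditioned by the final sound: -aja when the stem ends in a voiceless consonant (*hopit*, *vavizif*); -ivi when the stem ends in a voiced consonant (*gepojij*, *hemuw*, *tejub*); -ebe when the stem ends in a vowel (*keho*, *oduhge*).
*zojuf*: final sound = /f/, a voiceless consonant → -aja → *zojufaja*.
*buw* — final sound /w/ (a voiced consonant) → -ivi → *buwivi*.
*late*: final sound = /e/, a vowel → -ebe → *lateebe*.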